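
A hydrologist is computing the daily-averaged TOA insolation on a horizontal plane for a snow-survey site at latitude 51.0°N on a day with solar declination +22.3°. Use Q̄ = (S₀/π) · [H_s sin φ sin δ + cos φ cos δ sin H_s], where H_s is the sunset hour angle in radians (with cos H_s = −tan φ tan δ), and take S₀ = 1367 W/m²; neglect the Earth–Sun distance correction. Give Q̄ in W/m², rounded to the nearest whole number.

The sunset hour angle satisfies cos H_s = −tan φ tan δ = -0.5065, giving H_s = 120.43°. In radians, H_s = 2.1019.
H_s sin φ sin δ = 2.1019 × 0.7771 × 0.3795 = 0.6199.
cos φ cos δ sin H_s = 0.6293 × 0.9252 × 0.8622 = 0.5020.
Q̄ = (1367/π) × (0.6199 + 0.5020) = 435.13 × 1.1219 = 488.17 W/m².

488 W/m²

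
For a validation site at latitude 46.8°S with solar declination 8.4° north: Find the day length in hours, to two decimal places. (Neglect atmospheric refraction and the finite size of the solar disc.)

10.79 hours

−tan φ tan δ = −(-1.0649)(0.1477) = 0.1573; H_s = arccos(0.1573) = 80.95°.
Day length = 2 H_s / 15° h⁻¹ = 161.90° / 15 = 10.793 h.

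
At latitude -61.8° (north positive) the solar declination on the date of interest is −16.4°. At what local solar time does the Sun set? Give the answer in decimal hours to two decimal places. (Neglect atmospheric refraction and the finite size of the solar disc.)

20.22 h

The sunset hour angle satisfies cos H_s = −tan φ tan δ = -0.5489, giving H_s = 123.29°.
Sunset is at 12 + H_s/15 = 12 + 8.219 = 20.219 h local solar time.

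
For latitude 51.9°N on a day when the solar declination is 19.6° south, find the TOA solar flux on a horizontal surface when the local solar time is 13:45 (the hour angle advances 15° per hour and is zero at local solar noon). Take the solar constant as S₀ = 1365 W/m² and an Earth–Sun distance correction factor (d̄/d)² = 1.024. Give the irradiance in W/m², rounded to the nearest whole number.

360 W/m²

Hour angle H = 15° × (13.75 − 12) = 26.25°.
cos θ_z = sin φ sin δ + cos φ cos δ cos H = (0.7869)(-0.3355) + (0.6170)(0.9421)(0.8969) = 0.2573.
Top-of-atmosphere irradiance = S₀ (d̄/d)² cos θ_z = 1365 × 1.024 × 0.2573 = 359.64 W/m².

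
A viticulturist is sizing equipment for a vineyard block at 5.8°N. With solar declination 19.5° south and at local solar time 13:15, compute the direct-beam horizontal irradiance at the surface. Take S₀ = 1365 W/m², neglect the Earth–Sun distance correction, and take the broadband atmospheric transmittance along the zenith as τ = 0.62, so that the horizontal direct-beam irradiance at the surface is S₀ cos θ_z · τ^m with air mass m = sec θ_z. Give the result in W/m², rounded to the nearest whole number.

Hour angle H = 15° × (13.25 − 12) = 18.75°.
cos θ_z = sin φ sin δ + cos φ cos δ cos H = (0.1011)(-0.3338) + (0.9949)(0.9426)(0.9469) = 0.8542.
Air mass m = 1/cos θ_z = 1/0.8542 = 1.171; τ^m = 0.62^1.171 = 0.5713.
Surface direct beam = 1365 × 0.8542 × 0.5713 = 666.13 W/m².

666 W/m²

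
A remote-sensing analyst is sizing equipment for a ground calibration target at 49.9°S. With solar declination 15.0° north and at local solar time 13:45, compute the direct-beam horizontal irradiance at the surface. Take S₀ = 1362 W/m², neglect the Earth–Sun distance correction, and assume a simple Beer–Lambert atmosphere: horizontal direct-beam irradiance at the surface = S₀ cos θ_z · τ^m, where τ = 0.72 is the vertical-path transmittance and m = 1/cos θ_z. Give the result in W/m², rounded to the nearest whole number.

197 W/m²

Hour angle H = 15° × (13.75 − 12) = 26.25°.
With φ = -49.9°, δ = 15.0°, H = 26.25°: sin φ sin δ = -0.1980, cos φ cos δ cos H = 0.5580, so cos θ_z = 0.3600.
Air mass m = 1/cos θ_z = 1/0.3600 = 2.778; τ^m = 0.72^2.778 = 0.4015.
Surface direct beam = 1362 × 0.3600 × 0.4015 = 196.86 W/m².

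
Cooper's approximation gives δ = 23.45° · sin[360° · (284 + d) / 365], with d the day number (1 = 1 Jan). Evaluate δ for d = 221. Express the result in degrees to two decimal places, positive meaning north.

+15.67°

360 × (284 + 221) / 365 = 498.082°; sin(498.082°) = 0.6681.
δ = 23.45 × 0.6681 = 15.667° ≈ +15.67°.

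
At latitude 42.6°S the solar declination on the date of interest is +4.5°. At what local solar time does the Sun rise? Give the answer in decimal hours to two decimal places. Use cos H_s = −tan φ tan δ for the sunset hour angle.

6.28 h

−tan φ tan δ = −(-0.9195)(0.0787) = 0.0724; H_s = arccos(0.0724) = 85.85°.
Sunrise is at 12 − H_s/15 = 12 − 5.723 = 6.277 h local solar time.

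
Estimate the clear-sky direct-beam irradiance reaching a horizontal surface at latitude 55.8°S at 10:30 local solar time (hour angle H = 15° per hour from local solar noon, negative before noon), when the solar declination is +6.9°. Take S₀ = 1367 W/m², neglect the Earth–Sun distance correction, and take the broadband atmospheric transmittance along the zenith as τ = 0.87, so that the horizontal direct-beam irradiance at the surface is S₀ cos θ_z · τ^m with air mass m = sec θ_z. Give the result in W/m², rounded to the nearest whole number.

407 W/m²

Hour angle H = 15° × (10.5 − 12) = -22.50°.
cos θ_z = sin φ sin δ + cos φ cos δ cos H = (-0.8271)(0.1201) + (0.5621)(0.9928)(0.9239) = 0.4163.
Air mass m = 1/cos θ_z = 1/0.4163 = 2.402; τ^m = 0.87^2.402 = 0.7157.
Surface direct beam = 1367 × 0.4163 × 0.7157 = 407.29 W/m².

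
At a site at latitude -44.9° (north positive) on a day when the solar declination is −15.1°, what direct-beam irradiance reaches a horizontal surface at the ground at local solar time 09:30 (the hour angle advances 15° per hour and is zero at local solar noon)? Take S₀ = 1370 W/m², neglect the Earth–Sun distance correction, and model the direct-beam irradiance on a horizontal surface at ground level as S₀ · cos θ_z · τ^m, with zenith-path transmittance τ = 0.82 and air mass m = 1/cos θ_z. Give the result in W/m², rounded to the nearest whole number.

Hour angle H = 15° × (9.5 − 12) = -37.50°.
With φ = -44.9°, δ = -15.1°, H = -37.50°: sin φ sin δ = 0.1839, cos φ cos δ cos H = 0.5426, so cos θ_z = 0.7265.
Air mass m = 1/cos θ_z = 1/0.7265 = 1.376; τ^m = 0.82^1.376 = 0.7610.
Surface direct beam = 1370 × 0.7265 × 0.7610 = 757.43 W/m².

757 W/m²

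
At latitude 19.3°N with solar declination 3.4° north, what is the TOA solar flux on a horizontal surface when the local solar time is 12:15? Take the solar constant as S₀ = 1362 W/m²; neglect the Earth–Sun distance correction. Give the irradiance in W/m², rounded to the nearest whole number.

Hour angle H = 15° × (12.25 − 12) = 3.75°.
cos θ_z = sin(19.3°) sin(3.4°) + cos(19.3°) cos(3.4°) cos(3.75°) = 0.0196 + 0.9401 = 0.9597.
Top-of-atmosphere irradiance = S₀ cos θ_z = 1362 × 0.9597 = 1307.11 W/m².

1307 W/m²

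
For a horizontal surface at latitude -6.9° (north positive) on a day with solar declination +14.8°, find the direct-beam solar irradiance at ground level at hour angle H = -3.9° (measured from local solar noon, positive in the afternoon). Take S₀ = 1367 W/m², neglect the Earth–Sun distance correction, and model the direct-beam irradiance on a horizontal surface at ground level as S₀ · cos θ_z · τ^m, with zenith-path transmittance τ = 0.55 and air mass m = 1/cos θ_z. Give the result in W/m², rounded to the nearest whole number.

cos θ_z = sin φ sin δ + cos φ cos δ cos H = (-0.1201)(0.2554) + (0.9928)(0.9668)(0.9977) = 0.9270.
Air mass m = 1/cos θ_z = 1/0.9270 = 1.079; τ^m = 0.55^1.079 = 0.5246.
Surface direct beam = 1367 × 0.9270 × 0.5246 = 664.78 W/m².

665 W/m²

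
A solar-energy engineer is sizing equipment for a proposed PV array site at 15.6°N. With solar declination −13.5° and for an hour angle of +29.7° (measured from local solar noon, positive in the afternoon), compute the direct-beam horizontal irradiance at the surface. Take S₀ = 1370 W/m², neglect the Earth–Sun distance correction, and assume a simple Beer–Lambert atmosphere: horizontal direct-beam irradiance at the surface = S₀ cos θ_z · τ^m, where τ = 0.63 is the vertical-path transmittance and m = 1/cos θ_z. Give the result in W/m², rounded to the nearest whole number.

With φ = 15.6°, δ = -13.5°, H = 29.70°: sin φ sin δ = -0.0628, cos φ cos δ cos H = 0.8135, so cos θ_z = 0.7507.
Air mass m = 1/cos θ_z = 1/0.7507 = 1.332; τ^m = 0.63^1.332 = 0.5404.
Surface direct beam = 1370 × 0.7507 × 0.5404 = 555.78 W/m².

556 W/m²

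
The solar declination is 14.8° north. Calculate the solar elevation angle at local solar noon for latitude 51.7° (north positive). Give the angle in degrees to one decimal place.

At local solar noon the hour angle is zero, so the elevation is 90° − |φ − δ| = 90° − |51.7° − (14.8°)| = 90° − 36.9° = 53.1°.

53.1°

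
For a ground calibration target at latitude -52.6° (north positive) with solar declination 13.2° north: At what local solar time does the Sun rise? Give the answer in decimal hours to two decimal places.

7.19 h

−tan φ tan δ = −(-1.3079)(0.2345) = 0.3067; H_s = arccos(0.3067) = 72.14°.
Sunrise is at 12 − H_s/15 = 12 − 4.809 = 7.191 h local solar time.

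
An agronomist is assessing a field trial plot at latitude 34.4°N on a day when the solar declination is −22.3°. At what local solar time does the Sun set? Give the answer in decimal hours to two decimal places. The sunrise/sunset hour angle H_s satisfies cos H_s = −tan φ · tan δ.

The sunset hour angle satisfies cos H_s = −tan φ tan δ = 0.2808, giving H_s = 73.69°.
Sunset is at 12 + H_s/15 = 12 + 4.913 = 16.913 h local solar time.

16.91 h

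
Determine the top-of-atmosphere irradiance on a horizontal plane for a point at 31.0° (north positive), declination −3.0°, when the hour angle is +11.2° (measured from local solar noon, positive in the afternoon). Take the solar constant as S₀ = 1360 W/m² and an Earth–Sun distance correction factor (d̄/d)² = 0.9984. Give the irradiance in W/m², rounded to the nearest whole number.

1104 W/m²

cos θ_z = sin φ sin δ + cos φ cos δ cos H = (0.5150)(-0.0523) + (0.8572)(0.9986)(0.9810) = 0.8128.
Top-of-atmosphere irradiance = S₀ (d̄/d)² cos θ_z = 1360 × 0.9984 × 0.8128 = 1103.64 W/m².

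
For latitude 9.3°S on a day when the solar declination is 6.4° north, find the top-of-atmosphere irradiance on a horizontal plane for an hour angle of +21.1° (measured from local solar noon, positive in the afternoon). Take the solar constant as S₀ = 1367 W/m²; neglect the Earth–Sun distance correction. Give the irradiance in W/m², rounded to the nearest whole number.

1226 W/m²

cos θ_z = sin φ sin δ + cos φ cos δ cos H = (-0.1616)(0.1115) + (0.9869)(0.9938)(0.9330) = 0.8971.
Top-of-atmosphere irradiance = S₀ cos θ_z = 1367 × 0.8971 = 1226.34 W/m².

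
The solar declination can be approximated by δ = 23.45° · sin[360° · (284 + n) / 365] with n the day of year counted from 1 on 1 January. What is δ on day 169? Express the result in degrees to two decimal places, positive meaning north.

+23.41°

360 × (284 + 169) / 365 = 446.795°; sin(446.795°) = 0.9984.
δ = 23.45 × 0.9984 = 23.412° ≈ +23.41°.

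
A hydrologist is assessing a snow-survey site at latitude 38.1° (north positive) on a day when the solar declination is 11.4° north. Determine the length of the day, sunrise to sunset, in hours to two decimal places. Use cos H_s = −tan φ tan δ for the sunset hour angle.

The sunset hour angle satisfies cos H_s = −tan φ tan δ = -0.1581, giving H_s = 99.10°.
Day length = 2 H_s / 15° h⁻¹ = 198.20° / 15 = 13.213 h.

13.21 hours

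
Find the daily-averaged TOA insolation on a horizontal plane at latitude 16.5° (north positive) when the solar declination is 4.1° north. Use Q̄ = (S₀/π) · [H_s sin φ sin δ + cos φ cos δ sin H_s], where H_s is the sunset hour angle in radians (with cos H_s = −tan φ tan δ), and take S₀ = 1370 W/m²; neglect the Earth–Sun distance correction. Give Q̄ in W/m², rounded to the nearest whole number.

cos H_s = −tan(16.5°) · tan(4.1°) = -0.0212, so H_s = arccos(-0.0212) = 91.21°. In radians, H_s = 1.5919.
H_s sin φ sin δ = 1.5919 × 0.2840 × 0.0715 = 0.0323.
cos φ cos δ sin H_s = 0.9588 × 0.9974 × 0.9998 = 0.9561.
Q̄ = (1370/π) × (0.0323 + 0.9561) = 436.08 × 0.9884 = 431.02 W/m².

431 W/m²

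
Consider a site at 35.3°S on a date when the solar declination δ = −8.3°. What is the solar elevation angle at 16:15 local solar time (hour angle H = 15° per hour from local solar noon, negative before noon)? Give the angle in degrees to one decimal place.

26.1°

Hour angle H = 15° × (16.25 − 12) = 63.75°.
cos θ_z = sin φ sin δ + cos φ cos δ cos H = (-0.5779)(-0.1444) + (0.8161)(0.9895)(0.4423) = 0.4406.
θ_z = arccos(0.4406) = 63.86°, so the elevation is 90° − 63.86° = 26.14°.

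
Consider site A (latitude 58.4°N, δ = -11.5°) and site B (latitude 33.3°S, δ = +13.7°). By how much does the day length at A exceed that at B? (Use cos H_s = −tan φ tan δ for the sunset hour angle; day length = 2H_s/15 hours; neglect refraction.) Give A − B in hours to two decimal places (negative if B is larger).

-1.35 h

A: H_s = arccos(−tan 58.4° · tan -11.5°) = 70.69°, so 2H_s/15 = 9.4253 h.
B: H_s = arccos(−tan -33.3° · tan 13.7°) = 80.79°, so 2H_s/15 = 10.7720 h.
A − B = 9.4253 − 10.7720 = -1.3467 h.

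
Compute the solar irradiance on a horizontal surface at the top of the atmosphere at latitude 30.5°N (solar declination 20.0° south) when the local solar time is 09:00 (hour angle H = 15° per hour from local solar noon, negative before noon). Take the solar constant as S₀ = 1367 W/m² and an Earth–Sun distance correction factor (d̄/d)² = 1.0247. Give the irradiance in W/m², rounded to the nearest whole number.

559 W/m²

Hour angle H = 15° × (9 − 12) = -45.00°.
With φ = 30.5°, δ = -20.0°, H = -45.00°: sin φ sin δ = -0.1736, cos φ cos δ cos H = 0.5725, so cos θ_z = 0.3989.
Top-of-atmosphere irradiance = S₀ (d̄/d)² cos θ_z = 1367 × 1.0247 × 0.3989 = 558.77 W/m².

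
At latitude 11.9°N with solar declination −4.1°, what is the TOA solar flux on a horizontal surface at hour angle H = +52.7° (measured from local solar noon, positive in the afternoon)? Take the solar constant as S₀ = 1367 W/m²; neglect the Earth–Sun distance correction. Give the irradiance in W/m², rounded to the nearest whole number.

788 W/m²

With φ = 11.9°, δ = -4.1°, H = 52.70°: sin φ sin δ = -0.0147, cos φ cos δ cos H = 0.5914, so cos θ_z = 0.5767.
Top-of-atmosphere irradiance = S₀ cos θ_z = 1367 × 0.5767 = 788.35 W/m².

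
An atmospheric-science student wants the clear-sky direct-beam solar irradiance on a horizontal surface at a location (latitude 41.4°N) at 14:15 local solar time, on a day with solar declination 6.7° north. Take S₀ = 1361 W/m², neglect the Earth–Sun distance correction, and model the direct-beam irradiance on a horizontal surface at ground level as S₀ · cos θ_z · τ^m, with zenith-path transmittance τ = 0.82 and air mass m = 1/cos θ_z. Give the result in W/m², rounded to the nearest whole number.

713 W/m²

Hour angle H = 15° × (14.25 − 12) = 33.75°.
cos θ_z = sin(41.4°) sin(6.7°) + cos(41.4°) cos(6.7°) cos(33.75°) = 0.0772 + 0.6194 = 0.6966.
Air mass m = 1/cos θ_z = 1/0.6966 = 1.436; τ^m = 0.82^1.436 = 0.7520.
Surface direct beam = 1361 × 0.6966 × 0.7520 = 712.95 W/m².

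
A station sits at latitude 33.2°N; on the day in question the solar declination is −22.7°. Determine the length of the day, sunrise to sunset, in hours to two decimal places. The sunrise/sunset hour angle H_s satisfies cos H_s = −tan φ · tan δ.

The sunset hour angle satisfies cos H_s = −tan φ tan δ = 0.2737, giving H_s = 74.12°.
Day length = 2 H_s / 15° h⁻¹ = 148.24° / 15 = 9.883 h.

9.88 hours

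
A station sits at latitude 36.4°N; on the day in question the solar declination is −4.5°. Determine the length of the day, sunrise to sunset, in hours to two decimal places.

−tan φ tan δ = −(0.7373)(-0.0787) = 0.0580; H_s = arccos(0.0580) = 86.67°.
Day length = 2 H_s / 15° h⁻¹ = 173.34° / 15 = 11.556 h.

11.56 hours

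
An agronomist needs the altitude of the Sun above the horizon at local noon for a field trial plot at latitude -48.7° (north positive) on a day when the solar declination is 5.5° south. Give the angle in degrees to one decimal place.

46.8°

At local solar noon the hour angle is zero, so the elevation is 90° − |φ − δ| = 90° − |-48.7° − (-5.5°)| = 90° − 43.2° = 46.8°.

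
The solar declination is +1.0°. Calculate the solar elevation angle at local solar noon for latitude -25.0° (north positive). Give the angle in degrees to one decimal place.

64.0°

At local solar noon the hour angle is zero, so the elevation is 90° − |φ − δ| = 90° − |-25.0° − (1.0°)| = 90° − 26.0° = 64.0°.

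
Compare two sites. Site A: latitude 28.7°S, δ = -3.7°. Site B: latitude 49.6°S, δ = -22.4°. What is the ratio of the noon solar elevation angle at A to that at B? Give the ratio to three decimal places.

A: 90° − |-28.7 − (-3.7)| = 65.00°.
B: 90° − |-49.6 − (-22.4)| = 62.80°.
Ratio A/B = 65.0000 / 62.8000 = 1.0350.

1.035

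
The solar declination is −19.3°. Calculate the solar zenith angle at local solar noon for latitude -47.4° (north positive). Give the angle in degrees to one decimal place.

28.1°

At local solar noon the hour angle is zero, so the zenith angle is |φ − δ| = |-47.4° − (-19.3°)| = 28.1°.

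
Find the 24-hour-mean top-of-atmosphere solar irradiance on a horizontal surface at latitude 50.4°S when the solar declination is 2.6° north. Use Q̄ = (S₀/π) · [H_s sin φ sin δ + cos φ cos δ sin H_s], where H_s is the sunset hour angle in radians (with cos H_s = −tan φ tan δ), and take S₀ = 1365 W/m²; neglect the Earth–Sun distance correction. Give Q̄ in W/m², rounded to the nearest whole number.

The sunset hour angle satisfies cos H_s = −tan φ tan δ = 0.0549, giving H_s = 86.85°. In radians, H_s = 1.5158.
H_s sin φ sin δ = 1.5158 × -0.7705 × 0.0454 = -0.0530.
cos φ cos δ sin H_s = 0.6374 × 0.9990 × 0.9985 = 0.6358.
Q̄ = (1365/π) × (-0.0530 + 0.6358) = 434.49 × 0.5828 = 253.22 W/m².

253 W/m²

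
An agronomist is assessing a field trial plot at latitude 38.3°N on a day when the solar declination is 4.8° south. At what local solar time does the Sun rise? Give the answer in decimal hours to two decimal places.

6.25 h

cos H_s = −tan(38.3°) · tan(-4.8°) = 0.0663, so H_s = arccos(0.0663) = 86.20°.
Sunrise is at 12 − H_s/15 = 12 − 5.747 = 6.253 h local solar time.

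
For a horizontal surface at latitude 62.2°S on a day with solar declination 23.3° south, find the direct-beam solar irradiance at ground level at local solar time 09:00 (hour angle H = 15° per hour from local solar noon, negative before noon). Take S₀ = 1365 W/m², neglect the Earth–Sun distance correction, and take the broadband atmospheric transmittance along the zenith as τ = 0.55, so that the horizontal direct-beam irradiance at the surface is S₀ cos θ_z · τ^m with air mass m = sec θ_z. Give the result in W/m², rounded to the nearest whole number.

357 W/m²

Hour angle H = 15° × (9 − 12) = -45.00°.
cos θ_z = sin(-62.2°) sin(-23.3°) + cos(-62.2°) cos(-23.3°) cos(-45.00°) = 0.3499 + 0.3029 = 0.6528.
Air mass m = 1/cos θ_z = 1/0.6528 = 1.532; τ^m = 0.55^1.532 = 0.4002.
Surface direct beam = 1365 × 0.6528 × 0.4002 = 356.61 W/m².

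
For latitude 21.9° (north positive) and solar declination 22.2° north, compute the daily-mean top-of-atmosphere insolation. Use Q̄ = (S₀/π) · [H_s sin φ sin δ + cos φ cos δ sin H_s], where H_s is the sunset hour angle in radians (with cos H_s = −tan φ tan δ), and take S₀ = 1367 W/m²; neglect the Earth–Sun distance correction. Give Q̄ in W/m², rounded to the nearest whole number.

475 W/m²

cos H_s = −tan(21.9°) · tan(22.2°) = -0.1641, so H_s = arccos(-0.1641) = 99.44°. In radians, H_s = 1.7356.
H_s sin φ sin δ = 1.7356 × 0.3730 × 0.3778 = 0.2446.
cos φ cos δ sin H_s = 0.9278 × 0.9259 × 0.9865 = 0.8475.
Q̄ = (1367/π) × (0.2446 + 0.8475) = 435.13 × 1.0921 = 475.21 W/m².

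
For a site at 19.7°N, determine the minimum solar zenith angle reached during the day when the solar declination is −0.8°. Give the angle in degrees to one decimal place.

At local solar noon the hour angle is zero, so the zenith angle is |φ − δ| = |19.7° − (-0.8°)| = 20.5°.

20.5°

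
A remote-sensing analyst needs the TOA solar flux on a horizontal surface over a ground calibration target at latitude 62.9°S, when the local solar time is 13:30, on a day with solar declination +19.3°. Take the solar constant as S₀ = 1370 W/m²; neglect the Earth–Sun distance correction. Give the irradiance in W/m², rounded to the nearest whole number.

141 W/m²

Hour angle H = 15° × (13.5 − 12) = 22.50°.
cos θ_z = sin(-62.9°) sin(19.3°) + cos(-62.9°) cos(19.3°) cos(22.50°) = -0.2942 + 0.3972 = 0.1030.
Top-of-atmosphere irradiance = S₀ cos θ_z = 1370 × 0.1030 = 141.11 W/m².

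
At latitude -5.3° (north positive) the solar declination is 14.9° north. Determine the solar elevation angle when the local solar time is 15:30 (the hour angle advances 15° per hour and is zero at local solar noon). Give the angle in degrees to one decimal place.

34.2°

Hour angle H = 15° × (15.5 − 12) = 52.50°.
With φ = -5.3°, δ = 14.9°, H = 52.50°: sin φ sin δ = -0.0238, cos φ cos δ cos H = 0.5858, so cos θ_z = 0.5620.
θ_z = arccos(0.5620) = 55.81°, so the elevation is 90° − 55.81° = 34.19°.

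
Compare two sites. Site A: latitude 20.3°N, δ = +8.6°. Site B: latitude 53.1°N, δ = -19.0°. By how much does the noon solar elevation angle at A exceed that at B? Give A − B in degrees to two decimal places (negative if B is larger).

A: 90° − |20.3 − (8.6)| = 78.30°.
B: 90° − |53.1 − (-19.0)| = 17.90°.
A − B = 78.30 − 17.90 = 60.40°.

+60.40°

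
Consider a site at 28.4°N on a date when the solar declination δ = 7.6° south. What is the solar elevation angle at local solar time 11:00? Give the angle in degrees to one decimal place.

Hour angle H = 15° × (11 − 12) = -15.00°.
cos θ_z = sin(28.4°) sin(-7.6°) + cos(28.4°) cos(-7.6°) cos(-15.00°) = -0.0629 + 0.8422 = 0.7793.
θ_z = arccos(0.7793) = 38.80°, so the elevation is 90° − 38.80° = 51.20°.

51.2°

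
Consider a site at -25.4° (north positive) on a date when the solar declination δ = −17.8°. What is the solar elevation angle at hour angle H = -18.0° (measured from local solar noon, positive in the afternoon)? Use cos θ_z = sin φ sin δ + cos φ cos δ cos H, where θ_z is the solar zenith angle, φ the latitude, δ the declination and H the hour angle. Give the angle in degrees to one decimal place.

71.6°

With φ = -25.4°, δ = -17.8°, H = -18.00°: sin φ sin δ = 0.1311, cos φ cos δ cos H = 0.8180, so cos θ_z = 0.9491.
θ_z = arccos(0.9491) = 18.36°, so the elevation is 90° − 18.36° = 71.64°.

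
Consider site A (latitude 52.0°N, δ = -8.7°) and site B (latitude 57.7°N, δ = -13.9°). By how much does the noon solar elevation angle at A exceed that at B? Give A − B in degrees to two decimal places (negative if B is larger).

+10.90°

A: 90° − |52.0 − (-8.7)| = 29.30°.
B: 90° − |57.7 − (-13.9)| = 18.40°.
A − B = 29.30 − 18.40 = 10.90°.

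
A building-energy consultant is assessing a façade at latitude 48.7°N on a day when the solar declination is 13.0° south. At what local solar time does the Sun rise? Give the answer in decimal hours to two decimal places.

The sunset hour angle satisfies cos H_s = −tan φ tan δ = 0.2628, giving H_s = 74.76°.
Sunrise is at 12 − H_s/15 = 12 − 4.984 = 7.016 h local solar time.

7.02 h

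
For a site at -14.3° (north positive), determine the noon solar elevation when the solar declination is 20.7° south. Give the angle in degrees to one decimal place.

83.6°

At local solar noon the hour angle is zero, so the elevation is 90° − |φ − δ| = 90° − |-14.3° − (-20.7°)| = 90° − 6.4° = 83.6°.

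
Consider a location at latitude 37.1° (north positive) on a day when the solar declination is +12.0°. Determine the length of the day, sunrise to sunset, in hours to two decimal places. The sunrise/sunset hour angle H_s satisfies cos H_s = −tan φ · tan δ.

13.23 hours

The sunset hour angle satisfies cos H_s = −tan φ tan δ = -0.1608, giving H_s = 99.25°.
Day length = 2 H_s / 15° h⁻¹ = 198.50° / 15 = 13.233 h.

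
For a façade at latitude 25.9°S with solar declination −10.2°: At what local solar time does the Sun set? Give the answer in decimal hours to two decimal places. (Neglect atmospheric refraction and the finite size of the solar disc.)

cos H_s = −tan(-25.9°) · tan(-10.2°) = -0.0874, so H_s = arccos(-0.0874) = 95.01°.
Sunset is at 12 + H_s/15 = 12 + 6.334 = 18.334 h local solar time.

18.33 h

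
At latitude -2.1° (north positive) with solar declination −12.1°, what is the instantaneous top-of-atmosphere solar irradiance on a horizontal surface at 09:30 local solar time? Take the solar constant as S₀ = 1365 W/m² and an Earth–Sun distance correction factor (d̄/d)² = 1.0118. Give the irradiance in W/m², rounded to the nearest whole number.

1081 W/m²

Hour angle H = 15° × (9.5 − 12) = -37.50°.
cos θ_z = sin φ sin δ + cos φ cos δ cos H = (-0.0366)(-0.2096) + (0.9993)(0.9778)(0.7934) = 0.7829.
Top-of-atmosphere irradiance = S₀ (d̄/d)² cos θ_z = 1365 × 1.0118 × 0.7829 = 1081.27 W/m².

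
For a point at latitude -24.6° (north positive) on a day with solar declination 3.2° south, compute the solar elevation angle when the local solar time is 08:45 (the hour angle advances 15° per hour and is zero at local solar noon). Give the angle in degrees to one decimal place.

38.4°

Hour angle H = 15° × (8.75 − 12) = -48.75°.
cos θ_z = sin φ sin δ + cos φ cos δ cos H = (-0.4163)(-0.0558) + (0.9092)(0.9984)(0.6593) = 0.6217.
θ_z = arccos(0.6217) = 51.56°, so the elevation is 90° − 51.56° = 38.44°.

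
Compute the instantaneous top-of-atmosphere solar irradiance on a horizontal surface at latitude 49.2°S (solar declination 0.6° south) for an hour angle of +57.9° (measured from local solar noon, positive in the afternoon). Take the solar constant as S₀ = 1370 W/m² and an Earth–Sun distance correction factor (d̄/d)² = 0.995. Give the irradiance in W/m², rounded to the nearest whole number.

cos θ_z = sin φ sin δ + cos φ cos δ cos H = (-0.7570)(-0.0105) + (0.6534)(0.9999)(0.5314) = 0.3551.
Top-of-atmosphere irradiance = S₀ (d̄/d)² cos θ_z = 1370 × 0.995 × 0.3551 = 484.05 W/m².

484 W/m²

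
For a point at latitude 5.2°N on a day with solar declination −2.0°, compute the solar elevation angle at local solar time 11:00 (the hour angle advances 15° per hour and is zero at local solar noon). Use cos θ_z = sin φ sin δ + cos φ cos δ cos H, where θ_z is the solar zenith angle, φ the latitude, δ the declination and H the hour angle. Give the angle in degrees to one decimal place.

73.4°

Hour angle H = 15° × (11 − 12) = -15.00°.
With φ = 5.2°, δ = -2.0°, H = -15.00°: sin φ sin δ = -0.0032, cos φ cos δ cos H = 0.9614, so cos θ_z = 0.9582.
θ_z = arccos(0.9582) = 16.62°, so the elevation is 90° − 16.62° = 73.38°.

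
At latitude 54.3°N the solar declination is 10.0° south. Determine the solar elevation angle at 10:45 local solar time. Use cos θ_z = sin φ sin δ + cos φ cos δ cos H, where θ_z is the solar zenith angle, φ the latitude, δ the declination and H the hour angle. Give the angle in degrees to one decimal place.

23.8°

Hour angle H = 15° × (10.75 − 12) = -18.75°.
With φ = 54.3°, δ = -10.0°, H = -18.75°: sin φ sin δ = -0.1410, cos φ cos δ cos H = 0.5442, so cos θ_z = 0.4032.
θ_z = arccos(0.4032) = 66.22°, so the elevation is 90° − 66.22° = 23.78°.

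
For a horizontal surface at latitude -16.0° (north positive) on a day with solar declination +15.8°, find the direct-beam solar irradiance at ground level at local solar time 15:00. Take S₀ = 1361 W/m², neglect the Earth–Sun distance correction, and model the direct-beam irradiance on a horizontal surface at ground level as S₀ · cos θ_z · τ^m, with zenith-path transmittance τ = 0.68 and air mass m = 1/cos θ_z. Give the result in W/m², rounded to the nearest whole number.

405 W/m²

Hour angle H = 15° × (15 − 12) = 45.00°.
With φ = -16.0°, δ = 15.8°, H = 45.00°: sin φ sin δ = -0.0751, cos φ cos δ cos H = 0.6540, so cos θ_z = 0.5789.
Air mass m = 1/cos θ_z = 1/0.5789 = 1.727; τ^m = 0.68^1.727 = 0.5137.
Surface direct beam = 1361 × 0.5789 × 0.5137 = 404.74 W/m².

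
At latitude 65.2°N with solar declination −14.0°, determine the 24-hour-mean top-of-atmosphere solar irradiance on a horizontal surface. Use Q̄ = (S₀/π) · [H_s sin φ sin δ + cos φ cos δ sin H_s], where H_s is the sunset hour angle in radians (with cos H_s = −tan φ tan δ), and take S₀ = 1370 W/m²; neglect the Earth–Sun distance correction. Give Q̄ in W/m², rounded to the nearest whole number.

cos H_s = −tan(65.2°) · tan(-14.0°) = 0.5396, so H_s = arccos(0.5396) = 57.34°. In radians, H_s = 1.0008.
H_s sin φ sin δ = 1.0008 × 0.9078 × -0.2419 = -0.2198.
cos φ cos δ sin H_s = 0.4195 × 0.9703 × 0.8419 = 0.3427.
Q̄ = (1370/π) × (-0.2198 + 0.3427) = 436.08 × 0.1229 = 53.59 W/m².

54 W/m²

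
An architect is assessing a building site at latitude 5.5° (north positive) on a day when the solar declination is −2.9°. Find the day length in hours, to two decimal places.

cos H_s = −tan(5.5°) · tan(-2.9°) = 0.0049, so H_s = arccos(0.0049) = 89.72°.
Day length = 2 H_s / 15° h⁻¹ = 179.44° / 15 = 11.963 h.

11.96 hours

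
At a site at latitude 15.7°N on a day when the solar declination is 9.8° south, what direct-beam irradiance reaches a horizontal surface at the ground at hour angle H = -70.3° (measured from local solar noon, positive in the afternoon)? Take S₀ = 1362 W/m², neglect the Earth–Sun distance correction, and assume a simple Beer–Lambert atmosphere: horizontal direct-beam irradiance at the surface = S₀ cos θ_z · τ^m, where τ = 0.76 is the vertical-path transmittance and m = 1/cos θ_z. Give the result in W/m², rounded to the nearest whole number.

137 W/m²

With φ = 15.7°, δ = -9.8°, H = -70.30°: sin φ sin δ = -0.0461, cos φ cos δ cos H = 0.3198, so cos θ_z = 0.2737.
Air mass m = 1/cos θ_z = 1/0.2737 = 3.654; τ^m = 0.76^3.654 = 0.3669.
Surface direct beam = 1362 × 0.2737 × 0.3669 = 136.77 W/m².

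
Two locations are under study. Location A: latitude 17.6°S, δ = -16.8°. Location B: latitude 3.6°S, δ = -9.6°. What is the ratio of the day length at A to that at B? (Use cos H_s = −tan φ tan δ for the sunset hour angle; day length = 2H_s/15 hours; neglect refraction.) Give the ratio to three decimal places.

A: H_s = arccos(−tan -17.6° · tan -16.8°) = 95.50°, so 2H_s/15 = 12.7333 h.
B: H_s = arccos(−tan -3.6° · tan -9.6°) = 90.61°, so 2H_s/15 = 12.0813 h.
Ratio A/B = 12.7333 / 12.0813 = 1.0540.

1.054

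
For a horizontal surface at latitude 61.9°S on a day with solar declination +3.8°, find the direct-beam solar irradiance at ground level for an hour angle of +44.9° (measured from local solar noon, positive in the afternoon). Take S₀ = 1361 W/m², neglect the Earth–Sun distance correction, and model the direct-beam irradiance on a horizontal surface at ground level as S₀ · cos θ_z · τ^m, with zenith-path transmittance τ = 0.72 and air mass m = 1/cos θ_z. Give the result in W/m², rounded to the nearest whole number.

With φ = -61.9°, δ = 3.8°, H = 44.90°: sin φ sin δ = -0.0585, cos φ cos δ cos H = 0.3329, so cos θ_z = 0.2744.
Air mass m = 1/cos θ_z = 1/0.2744 = 3.644; τ^m = 0.72^3.644 = 0.3021.
Surface direct beam = 1361 × 0.2744 × 0.3021 = 112.82 W/m².

113 W/m²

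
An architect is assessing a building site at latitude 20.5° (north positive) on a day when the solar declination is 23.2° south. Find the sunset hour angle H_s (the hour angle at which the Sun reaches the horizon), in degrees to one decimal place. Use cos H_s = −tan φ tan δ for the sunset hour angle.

−tan φ tan δ = −(0.3739)(-0.4286) = 0.1603; H_s = arccos(0.1603) = 80.78°.

80.8°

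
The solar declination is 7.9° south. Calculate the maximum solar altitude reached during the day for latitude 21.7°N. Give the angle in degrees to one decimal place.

At local solar noon the hour angle is zero, so the elevation is 90° − |φ − δ| = 90° − |21.7° − (-7.9°)| = 90° − 29.6° = 60.4°.

60.4°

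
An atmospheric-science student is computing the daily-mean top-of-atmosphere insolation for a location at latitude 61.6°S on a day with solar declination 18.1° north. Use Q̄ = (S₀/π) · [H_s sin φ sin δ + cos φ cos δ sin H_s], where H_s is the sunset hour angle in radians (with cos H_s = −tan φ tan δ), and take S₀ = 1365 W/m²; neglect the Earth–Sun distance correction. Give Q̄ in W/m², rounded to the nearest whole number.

−tan φ tan δ = −(-1.8495)(0.3269) = 0.6046; H_s = arccos(0.6046) = 52.80°. In radians, H_s = 0.9215.
H_s sin φ sin δ = 0.9215 × -0.8796 × 0.3107 = -0.2518.
cos φ cos δ sin H_s = 0.4756 × 0.9505 × 0.7965 = 0.3601.
Q̄ = (1365/π) × (-0.2518 + 0.3601) = 434.49 × 0.1083 = 47.06 W/m².

47 W/m²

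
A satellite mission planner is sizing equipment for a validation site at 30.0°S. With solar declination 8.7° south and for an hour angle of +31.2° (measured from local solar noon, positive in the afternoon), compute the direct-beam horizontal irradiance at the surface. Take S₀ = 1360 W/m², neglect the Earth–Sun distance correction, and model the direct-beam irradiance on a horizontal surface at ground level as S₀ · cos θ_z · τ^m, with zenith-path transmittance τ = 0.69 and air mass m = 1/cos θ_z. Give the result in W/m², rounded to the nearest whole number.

With φ = -30.0°, δ = -8.7°, H = 31.20°: sin φ sin δ = 0.0756, cos φ cos δ cos H = 0.7322, so cos θ_z = 0.8078.
Air mass m = 1/cos θ_z = 1/0.8078 = 1.238; τ^m = 0.69^1.238 = 0.6317.
Surface direct beam = 1360 × 0.8078 × 0.6317 = 693.99 W/m².

694 W/m²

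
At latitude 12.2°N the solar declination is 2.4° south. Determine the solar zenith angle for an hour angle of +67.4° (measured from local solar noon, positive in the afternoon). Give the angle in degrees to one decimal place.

68.5°

cos θ_z = sin(12.2°) sin(-2.4°) + cos(12.2°) cos(-2.4°) cos(67.40°) = -0.0088 + 0.3753 = 0.3665.
θ_z = arccos(0.3665) = 68.50°.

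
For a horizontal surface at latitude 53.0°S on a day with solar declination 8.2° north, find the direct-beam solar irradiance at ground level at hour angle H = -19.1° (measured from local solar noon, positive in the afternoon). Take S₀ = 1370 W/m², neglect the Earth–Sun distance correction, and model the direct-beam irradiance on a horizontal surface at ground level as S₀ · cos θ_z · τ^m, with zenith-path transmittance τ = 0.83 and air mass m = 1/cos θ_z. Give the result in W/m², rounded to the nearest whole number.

cos θ_z = sin(-53.0°) sin(8.2°) + cos(-53.0°) cos(8.2°) cos(-19.10°) = -0.1139 + 0.5629 = 0.4490.
Air mass m = 1/cos θ_z = 1/0.4490 = 2.227; τ^m = 0.83^2.227 = 0.6604.
Surface direct beam = 1370 × 0.4490 × 0.6604 = 406.23 W/m².

406 W/m²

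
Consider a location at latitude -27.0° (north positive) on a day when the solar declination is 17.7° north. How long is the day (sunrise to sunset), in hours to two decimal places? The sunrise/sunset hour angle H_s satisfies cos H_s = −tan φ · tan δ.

−tan φ tan δ = −(-0.5095)(0.3191) = 0.1626; H_s = arccos(0.1626) = 80.64°.
Day length = 2 H_s / 15° h⁻¹ = 161.28° / 15 = 10.752 h.

10.75 hours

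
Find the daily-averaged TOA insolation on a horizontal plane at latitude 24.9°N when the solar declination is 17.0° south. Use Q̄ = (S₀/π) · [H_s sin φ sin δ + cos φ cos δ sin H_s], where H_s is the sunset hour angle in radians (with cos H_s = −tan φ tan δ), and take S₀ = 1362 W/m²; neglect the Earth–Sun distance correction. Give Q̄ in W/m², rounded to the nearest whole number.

The sunset hour angle satisfies cos H_s = −tan φ tan δ = 0.1419, giving H_s = 81.84°. In radians, H_s = 1.4284.
H_s sin φ sin δ = 1.4284 × 0.4210 × -0.2924 = -0.1758.
cos φ cos δ sin H_s = 0.9070 × 0.9563 × 0.9899 = 0.8586.
Q̄ = (1362/π) × (-0.1758 + 0.8586) = 433.54 × 0.6828 = 296.02 W/m².

296 W/m²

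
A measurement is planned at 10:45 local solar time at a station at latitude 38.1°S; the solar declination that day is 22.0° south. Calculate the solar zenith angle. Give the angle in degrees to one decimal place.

Hour angle H = 15° × (10.75 − 12) = -18.75°.
cos θ_z = sin φ sin δ + cos φ cos δ cos H = (-0.6170)(-0.3746) + (0.7869)(0.9272)(0.9469) = 0.9220.
θ_z = arccos(0.9220) = 22.78°.

22.8°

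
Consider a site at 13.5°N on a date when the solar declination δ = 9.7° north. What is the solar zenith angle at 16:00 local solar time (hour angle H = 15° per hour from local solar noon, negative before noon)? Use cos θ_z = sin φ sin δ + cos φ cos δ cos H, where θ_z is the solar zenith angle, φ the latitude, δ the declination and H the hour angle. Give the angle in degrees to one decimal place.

58.8°

Hour angle H = 15° × (16 − 12) = 60.00°.
With φ = 13.5°, δ = 9.7°, H = 60.00°: sin φ sin δ = 0.0393, cos φ cos δ cos H = 0.4792, so cos θ_z = 0.5185.
θ_z = arccos(0.5185) = 58.77°.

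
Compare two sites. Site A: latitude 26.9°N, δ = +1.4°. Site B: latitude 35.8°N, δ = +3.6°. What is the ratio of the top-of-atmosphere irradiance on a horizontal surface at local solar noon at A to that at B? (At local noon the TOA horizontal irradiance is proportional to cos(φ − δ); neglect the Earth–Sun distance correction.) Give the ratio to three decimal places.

1.067

A: cos θ_z = cos(26.9° − (1.4°)) = 0.9026.
B: cos θ_z = cos(35.8° − (3.6°)) = 0.8462.
Ratio A/B = 0.9026 / 0.8462 = 1.0667.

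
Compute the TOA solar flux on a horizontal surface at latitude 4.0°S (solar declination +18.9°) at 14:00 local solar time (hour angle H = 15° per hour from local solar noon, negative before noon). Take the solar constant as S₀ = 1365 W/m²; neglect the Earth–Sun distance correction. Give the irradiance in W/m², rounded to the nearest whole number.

1085 W/m²

Hour angle H = 15° × (14 − 12) = 30.00°.
cos θ_z = sin(-4.0°) sin(18.9°) + cos(-4.0°) cos(18.9°) cos(30.00°) = -0.0226 + 0.8173 = 0.7947.
Top-of-atmosphere irradiance = S₀ cos θ_z = 1365 × 0.7947 = 1084.77 W/m².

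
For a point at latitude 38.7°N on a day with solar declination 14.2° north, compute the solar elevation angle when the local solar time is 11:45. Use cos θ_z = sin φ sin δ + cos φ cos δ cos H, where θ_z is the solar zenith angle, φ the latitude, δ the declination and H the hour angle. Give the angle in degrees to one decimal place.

Hour angle H = 15° × (11.75 − 12) = -3.75°.
cos θ_z = sin(38.7°) sin(14.2°) + cos(38.7°) cos(14.2°) cos(-3.75°) = 0.1534 + 0.7550 = 0.9084.
θ_z = arccos(0.9084) = 24.71°, so the elevation is 90° − 24.71° = 65.29°.

65.3°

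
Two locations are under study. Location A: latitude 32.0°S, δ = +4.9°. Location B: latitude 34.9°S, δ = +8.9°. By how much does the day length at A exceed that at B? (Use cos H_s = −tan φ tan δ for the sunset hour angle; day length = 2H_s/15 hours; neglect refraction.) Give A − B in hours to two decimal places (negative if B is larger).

A: H_s = arccos(−tan -32.0° · tan 4.9°) = 86.93°, so 2H_s/15 = 11.5907 h.
B: H_s = arccos(−tan -34.9° · tan 8.9°) = 83.73°, so 2H_s/15 = 11.1640 h.
A − B = 11.5907 − 11.1640 = 0.4267 h.

+0.43 h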